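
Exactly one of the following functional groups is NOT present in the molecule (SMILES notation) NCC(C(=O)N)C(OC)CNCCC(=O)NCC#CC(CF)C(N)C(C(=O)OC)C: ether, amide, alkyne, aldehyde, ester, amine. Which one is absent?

alkyne: present (C≡C — C≡C triple bond → alkyne).
ester: present (CH(COOCH3) — pendant –COOCH3: carbonyl C bonded to C and –OCH3 → ester).
amine: present (H2NCH2 — –NH2 on an sp³ carbon with no adjacent C=O → amine).
amide: present (CH(CONH2) — pendant –CONH2: carbonyl C bonded to C and N → amide).
ether: present (CH(OCH3) — pendant –OCH3: C–O–C with sp³ C, no adjacent C=O → ether).
aldehyde: no segment matches this pattern.

aldehyde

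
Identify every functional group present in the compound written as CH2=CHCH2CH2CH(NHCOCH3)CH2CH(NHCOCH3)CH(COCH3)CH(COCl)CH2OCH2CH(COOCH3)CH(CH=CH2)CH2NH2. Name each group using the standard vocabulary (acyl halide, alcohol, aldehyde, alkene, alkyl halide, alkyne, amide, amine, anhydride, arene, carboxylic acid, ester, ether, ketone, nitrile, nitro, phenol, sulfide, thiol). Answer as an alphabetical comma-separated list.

acyl halide, alkene, amide, amine, ester, ether, ketone

Working along the chain:
  CH2=CH: C=C double bond → alkene.
  CH(NHCOCH3): pendant –NHC(=O)CH3: N bonded to a carbonyl → amide (not amine).
  CH(NHCOCH3): pendant –NHC(=O)CH3: N bonded to a carbonyl → amide (not amine).
  CH(COCH3): pendant –COCH3: carbonyl C bonded to two carbons → ketone.
  CH(COCl): pendant –C(=O)X: carbonyl C bonded to C and halogen → acyl halide.
  CH2OCH2: C–O–C with sp³ carbons on both sides and no adjacent C=O → ether.
  CH(COOCH3): pendant –COOCH3: carbonyl C bonded to C and –OCH3 → ester.
  CH(CH=CH2): pendant –CH=CH2: C=C double bond → alkene.
  CH2NH2: –NH2 on an sp³ carbon with no adjacent C=O → amine.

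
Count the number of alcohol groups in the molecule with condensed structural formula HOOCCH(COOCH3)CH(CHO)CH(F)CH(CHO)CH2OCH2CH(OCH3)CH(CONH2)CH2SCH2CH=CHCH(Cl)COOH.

0

Working along the chain:
  HOOC: –COOH: carbonyl C bonded to –OH and C → carboxylic acid (the –OH is not a separate alcohol).
  CH(COOCH3): pendant –COOCH3: carbonyl C bonded to C and –OCH3 → ester.
  CH(CHO): pendant –CHO: carbonyl C bonded to C and H → aldehyde.
  CH(F): halogen on an sp³ carbon → alkyl halide.
  CH(CHO): pendant –CHO: carbonyl C bonded to C and H → aldehyde.
  CH2OCH2: C–O–C with sp³ carbons on both sides and no adjacent C=O → ether.
  CH(OCH3): pendant –OCH3: C–O–C with sp³ C, no adjacent C=O → ether.
  CH(CONH2): pendant –CONH2: carbonyl C bonded to C and N → amide.
  CH2SCH2: C–S–C linkage → sulfide (thioether).
  CH=CH: C=C double bond → alkene.
  CH(Cl): halogen on an sp³ carbon → alkyl halide.
  COOH: –COOH: carbonyl C bonded to –OH and C → carboxylic acid (the –OH is not a separate alcohol).
No segment is a alcohol: HOOC is carboxylic acid, not alcohol; CH(CHO) is aldehyde, not alcohol; CH(CHO) is aldehyde, not alcohol. → 0.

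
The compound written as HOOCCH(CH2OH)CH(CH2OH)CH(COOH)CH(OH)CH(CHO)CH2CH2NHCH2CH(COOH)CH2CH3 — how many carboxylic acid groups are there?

Taking each segment in turn:
  HOOC: –COOH: carbonyl C bonded to –OH and C → carboxylic acid (the –OH is not a separate alcohol).
  CH(CH2OH): pendant –CH2OH on an sp³ backbone C → alcohol.
  CH(CH2OH): pendant –CH2OH on an sp³ backbone C → alcohol.
  CH(COOH): pendant –COOH: carbonyl C bonded to C and –OH → carboxylic acid.
  CH(OH): –OH on an sp³ carbon → alcohol (secondary).
  CH(CHO): pendant –CHO: carbonyl C bonded to C and H → aldehyde.
  CH2NHCH2: C–N–C with sp³ carbons and no adjacent C=O → amine (secondary).
  CH(COOH): pendant –COOH: carbonyl C bonded to C and –OH → carboxylic acid.
Carboxylic acid appears at: HOOC, CH(COOH), CH(COOH) → 3.

3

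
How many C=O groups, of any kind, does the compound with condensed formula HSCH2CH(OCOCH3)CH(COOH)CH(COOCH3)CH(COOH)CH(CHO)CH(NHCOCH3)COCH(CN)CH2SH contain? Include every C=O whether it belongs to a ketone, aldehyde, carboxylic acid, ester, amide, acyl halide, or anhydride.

7

CH(OCOCH3): ester, 1 C=O (running total 1).
CH(COOH): carboxylic acid, 1 C=O (running total 2).
CH(COOCH3): ester, 1 C=O (running total 3).
CH(COOH): carboxylic acid, 1 C=O (running total 4).
CH(CHO): aldehyde, 1 C=O (running total 5).
CH(NHCOCH3): amide, 1 C=O (running total 6).
CO: ketone, 1 C=O (running total 7).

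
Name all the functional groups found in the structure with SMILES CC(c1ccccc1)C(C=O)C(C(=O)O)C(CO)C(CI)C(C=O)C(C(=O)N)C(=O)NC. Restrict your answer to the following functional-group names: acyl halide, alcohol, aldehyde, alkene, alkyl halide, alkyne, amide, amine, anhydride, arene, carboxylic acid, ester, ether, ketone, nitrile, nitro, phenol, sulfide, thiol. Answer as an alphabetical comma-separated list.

Reading the structure from left to right:
  CH(C6H5): pendant –C6H5: benzene ring → arene.
  CH(CHO): pendant –CHO: carbonyl C bonded to C and H → aldehyde.
  CH(COOH): pendant –COOH: carbonyl C bonded to C and –OH → carboxylic acid.
  CH(CH2OH): pendant –CH2OH on an sp³ backbone C → alcohol.
  CH(CH2I): pendant –CH2X: halogen on sp³ carbon → alkyl halide.
  CH(CHO): pendant –CHO: carbonyl C bonded to C and H → aldehyde.
  CH(CONH2): pendant –CONH2: carbonyl C bonded to C and N → amide.
  CONHCH3: –C(=O)NHCH3: carbonyl C bonded to C and to N → amide (the N is not an amine).

alcohol, aldehyde, alkyl halide, amide, arene, carboxylic acid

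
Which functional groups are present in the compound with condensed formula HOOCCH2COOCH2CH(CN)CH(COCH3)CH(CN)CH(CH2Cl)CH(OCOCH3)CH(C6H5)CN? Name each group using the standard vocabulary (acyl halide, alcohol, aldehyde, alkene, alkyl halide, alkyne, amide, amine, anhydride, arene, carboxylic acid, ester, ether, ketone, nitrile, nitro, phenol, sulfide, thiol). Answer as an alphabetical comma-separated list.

Working along the chain:
  HOOC: –COOH: carbonyl C bonded to –OH and C → carboxylic acid (the –OH is not a separate alcohol).
  CH2COOCH2: –C(=O)–O–C with C on the carbonyl side → ester.
  CH(CN): pendant –C≡N: nitrile.
  CH(COCH3): pendant –COCH3: carbonyl C bonded to two carbons → ketone.
  CH(CN): pendant –C≡N: nitrile.
  CH(CH2Cl): pendant –CH2X: halogen on sp³ carbon → alkyl halide.
  CH(OCOCH3): pendant –OC(=O)CH3: an acyloxy group → ester.
  CH(C6H5): pendant –C6H5: benzene ring → arene.
  CN: –C≡N: carbon triple-bonded to nitrogen → nitrile.

alkyl halide, arene, carboxylic acid, ester, ketone, nitrile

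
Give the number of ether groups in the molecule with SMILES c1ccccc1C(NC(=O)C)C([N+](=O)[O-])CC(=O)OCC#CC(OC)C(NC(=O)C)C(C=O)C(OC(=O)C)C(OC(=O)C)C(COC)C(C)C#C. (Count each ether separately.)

2

C6H5– phenyl ring → arene.
pendant –NHC(=O)CH3: N bonded to a carbonyl → amide (not amine).
–NO2 on an sp³ carbon → nitro (the N=O is not a carbonyl).
–C(=O)–O–C with C on the carbonyl side → ester.
C≡C triple bond → alkyne.
pendant –OCH3: C–O–C with sp³ C, no adjacent C=O → ether.
pendant –NHC(=O)CH3: N bonded to a carbonyl → amide (not amine).
pendant –CHO: carbonyl C bonded to C and H → aldehyde.
pendant –OC(=O)CH3: an acyloxy group → ester.
pendant –OC(=O)CH3: an acyloxy group → ester.
pendant –CH2OCH3: C–O–C linkage → ether.
C≡C triple bond → alkyne.
Ether appears at: CH(OCH3), CH(CH2OCH3) → 2.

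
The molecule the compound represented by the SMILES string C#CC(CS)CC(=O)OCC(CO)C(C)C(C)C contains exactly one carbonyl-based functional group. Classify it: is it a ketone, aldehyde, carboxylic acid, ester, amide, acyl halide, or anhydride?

The carbonyl is in the CH2COOCH2 segment: –C(=O)–O–C with C on the carbonyl side → ester.

ester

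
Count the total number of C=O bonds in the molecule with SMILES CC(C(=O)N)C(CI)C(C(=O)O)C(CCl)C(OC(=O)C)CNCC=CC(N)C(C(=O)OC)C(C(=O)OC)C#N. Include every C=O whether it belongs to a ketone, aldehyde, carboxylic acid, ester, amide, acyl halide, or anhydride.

5

CH(CONH2): amide, 1 C=O (running total 1).
CH(COOH): carboxylic acid, 1 C=O (running total 2).
CH(OCOCH3): ester, 1 C=O (running total 3).
CH(COOCH3): ester, 1 C=O (running total 4).
CH(COOCH3): ester, 1 C=O (running total 5).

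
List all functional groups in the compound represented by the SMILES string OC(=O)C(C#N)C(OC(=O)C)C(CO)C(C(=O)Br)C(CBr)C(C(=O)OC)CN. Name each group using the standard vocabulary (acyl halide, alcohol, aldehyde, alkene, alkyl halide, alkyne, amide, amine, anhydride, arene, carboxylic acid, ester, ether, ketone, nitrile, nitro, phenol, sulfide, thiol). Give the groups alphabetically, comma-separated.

acyl halide, alcohol, alkyl halide, amine, carboxylic acid, ester, nitrile

–COOH: carbonyl C bonded to –OH and C → carboxylic acid (the –OH is not a separate alcohol).
pendant –C≡N: nitrile.
pendant –OC(=O)CH3: an acyloxy group → ester.
pendant –CH2OH on an sp³ backbone C → alcohol.
pendant –C(=O)X: carbonyl C bonded to C and halogen → acyl halide.
pendant –CH2X: halogen on sp³ carbon → alkyl halide.
pendant –COOCH3: carbonyl C bonded to C and –OCH3 → ester.
–NH2 on an sp³ carbon with no adjacent C=O → amine.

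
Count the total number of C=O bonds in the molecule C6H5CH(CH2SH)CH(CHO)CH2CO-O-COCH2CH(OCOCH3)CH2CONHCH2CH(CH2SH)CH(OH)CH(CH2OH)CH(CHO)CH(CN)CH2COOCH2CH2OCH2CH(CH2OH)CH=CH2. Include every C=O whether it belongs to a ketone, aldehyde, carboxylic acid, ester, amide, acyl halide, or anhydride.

7

CH(CHO): aldehyde, 1 C=O (running total 1).
CH2CO-O-COCH2: anhydride, 2 C=O (running total 3).
CH(OCOCH3): ester, 1 C=O (running total 4).
CH2CONHCH2: amide, 1 C=O (running total 5).
CH(CHO): aldehyde, 1 C=O (running total 6).
CH2COOCH2: ester, 1 C=O (running total 7).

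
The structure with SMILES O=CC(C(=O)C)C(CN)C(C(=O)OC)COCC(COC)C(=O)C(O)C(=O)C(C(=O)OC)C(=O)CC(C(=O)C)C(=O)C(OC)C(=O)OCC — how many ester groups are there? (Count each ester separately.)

Taking each segment in turn:
  OHC: terminal –CHO: carbonyl C bonded to H and C → aldehyde.
  CH(COCH3): pendant –COCH3: carbonyl C bonded to two carbons → ketone.
  CH(CH2NH2): pendant –CH2NH2: N on sp³ C, no adjacent C=O → amine.
  CH(COOCH3): pendant –COOCH3: carbonyl C bonded to C and –OCH3 → ester.
  CH2OCH2: C–O–C with sp³ carbons on both sides and no adjacent C=O → ether.
  CH(CH2OCH3): pendant –CH2OCH3: C–O–C linkage → ether.
  CO: –C(=O)– with carbon on both sides → ketone.
  CH(OH): –OH on an sp³ carbon → alcohol (secondary).
  CO: –C(=O)– with carbon on both sides → ketone.
  CH(COOCH3): pendant –COOCH3: carbonyl C bonded to C and –OCH3 → ester.
  CO: –C(=O)– with carbon on both sides → ketone.
  CH(COCH3): pendant –COCH3: carbonyl C bonded to two carbons → ketone.
  CO: –C(=O)– with carbon on both sides → ketone.
  CH(OCH3): pendant –OCH3: C–O–C with sp³ C, no adjacent C=O → ether.
  COOCH2CH3: –C(=O)OCH2CH3: carbonyl C bonded to C and to –OEt → ester.
Ester appears at: CH(COOCH3), CH(COOCH3), COOCH2CH3 → 3.

3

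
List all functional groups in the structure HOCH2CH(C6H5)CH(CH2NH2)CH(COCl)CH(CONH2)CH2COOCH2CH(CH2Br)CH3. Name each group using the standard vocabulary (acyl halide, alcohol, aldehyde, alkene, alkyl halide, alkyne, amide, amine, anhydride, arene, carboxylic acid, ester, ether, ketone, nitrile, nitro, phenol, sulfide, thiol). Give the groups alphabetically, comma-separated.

Reading the structure from left to right:
  HOCH2: HO– on an sp³ carbon → alcohol.
  CH(C6H5): pendant –C6H5: benzene ring → arene.
  CH(CH2NH2): pendant –CH2NH2: N on sp³ C, no adjacent C=O → amine.
  CH(COCl): pendant –C(=O)X: carbonyl C bonded to C and halogen → acyl halide.
  CH(CONH2): pendant –CONH2: carbonyl C bonded to C and N → amide.
  CH2COOCH2: –C(=O)–O–C with C on the carbonyl side → ester.
  CH(CH2Br): pendant –CH2X: halogen on sp³ carbon → alkyl halide.

acyl halide, alcohol, alkyl halide, amide, amine, arene, ester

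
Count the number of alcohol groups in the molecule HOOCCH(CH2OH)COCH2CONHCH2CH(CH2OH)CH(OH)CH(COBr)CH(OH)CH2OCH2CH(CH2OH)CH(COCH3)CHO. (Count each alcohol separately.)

Taking each segment in turn:
  HOOC: –COOH: carbonyl C bonded to –OH and C → carboxylic acid (the –OH is not a separate alcohol).
  CH(CH2OH): pendant –CH2OH on an sp³ backbone C → alcohol.
  CO: –C(=O)– with carbon on both sides → ketone.
  CH2CONHCH2: –C(=O)–N– linkage → amide (the N is not an amine).
  CH(CH2OH): pendant –CH2OH on an sp³ backbone C → alcohol.
  CH(OH): –OH on an sp³ carbon → alcohol (secondary).
  CH(COBr): pendant –C(=O)X: carbonyl C bonded to C and halogen → acyl halide.
  CH(OH): –OH on an sp³ carbon → alcohol (secondary).
  CH2OCH2: C–O–C with sp³ carbons on both sides and no adjacent C=O → ether.
  CH(CH2OH): pendant –CH2OH on an sp³ backbone C → alcohol.
  CH(COCH3): pendant –COCH3: carbonyl C bonded to two carbons → ketone.
  CHO: terminal –CHO: carbonyl C bonded to H and C → aldehyde.
Alcohol appears at: CH(CH2OH), CH(CH2OH), CH(OH), CH(OH), CH(CH2OH) → 5.

5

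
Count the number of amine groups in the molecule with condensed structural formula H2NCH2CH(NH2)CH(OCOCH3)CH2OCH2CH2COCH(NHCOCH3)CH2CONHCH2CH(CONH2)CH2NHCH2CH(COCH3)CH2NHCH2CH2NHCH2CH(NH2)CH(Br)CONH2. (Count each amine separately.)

6

Taking each segment in turn:
  H2NCH2: –NH2 on an sp³ carbon with no adjacent C=O → amine.
  CH(NH2): –NH2 on an sp³ carbon with no adjacent C=O → amine.
  CH(OCOCH3): pendant –OC(=O)CH3: an acyloxy group → ester.
  CH2OCH2: C–O–C with sp³ carbons on both sides and no adjacent C=O → ether.
  CO: –C(=O)– with carbon on both sides → ketone.
  CH(NHCOCH3): pendant –NHC(=O)CH3: N bonded to a carbonyl → amide (not amine).
  CH2CONHCH2: –C(=O)–N– linkage → amide (the N is not an amine).
  CH(CONH2): pendant –CONH2: carbonyl C bonded to C and N → amide.
  CH2NHCH2: C–N–C with sp³ carbons and no adjacent C=O → amine (secondary).
  CH(COCH3): pendant –COCH3: carbonyl C bonded to two carbons → ketone.
  CH2NHCH2: C–N–C with sp³ carbons and no adjacent C=O → amine (secondary).
  CH2NHCH2: C–N–C with sp³ carbons and no adjacent C=O → amine (secondary).
  CH(NH2): –NH2 on an sp³ carbon with no adjacent C=O → amine.
  CH(Br): halogen on an sp³ carbon → alkyl halide.
  CONH2: –C(=O)NH2: carbonyl C bonded to C and to N → amide (the N is not a separate amine).
Amine appears at: H2NCH2, CH(NH2), CH2NHCH2, CH2NHCH2, CH2NHCH2, CH(NH2) → 6.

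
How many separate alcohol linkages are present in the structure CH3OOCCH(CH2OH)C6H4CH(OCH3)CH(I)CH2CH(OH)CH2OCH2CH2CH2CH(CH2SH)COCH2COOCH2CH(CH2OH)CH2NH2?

CH3O–C(=O)–: carbonyl C bonded to C and to –OCH3 → ester (not ketone + ether).
pendant –CH2OH on an sp³ backbone C → alcohol.
para-disubstituted benzene ring → arene.
pendant –OCH3: C–O–C with sp³ C, no adjacent C=O → ether.
halogen on an sp³ carbon → alkyl halide.
–OH on an sp³ carbon → alcohol (secondary).
C–O–C with sp³ carbons on both sides and no adjacent C=O → ether.
pendant –CH2SH → thiol.
–C(=O)– with carbon on both sides → ketone.
–C(=O)–O–C with C on the carbonyl side → ester.
pendant –CH2OH on an sp³ backbone C → alcohol.
–NH2 on an sp³ carbon with no adjacent C=O → amine.
Alcohol appears at: CH(CH2OH), CH(OH), CH(CH2OH) → 3.

3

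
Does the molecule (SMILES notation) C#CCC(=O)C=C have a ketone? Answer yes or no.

Working along the chain:
  HC≡C: C≡C triple bond → alkyne.
  CO: –C(=O)– with carbon on both sides → ketone.
  CH=CH2: C=C double bond → alkene.
The CO segment supplies the ketone: –C(=O)– with carbon on both sides → ketone.

yes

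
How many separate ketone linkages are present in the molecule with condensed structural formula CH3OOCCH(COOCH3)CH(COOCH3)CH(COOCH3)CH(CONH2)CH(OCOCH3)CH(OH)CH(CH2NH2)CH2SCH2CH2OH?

0

CH3O–C(=O)–: carbonyl C bonded to C and to –OCH3 → ester (not ketone + ether).
pendant –COOCH3: carbonyl C bonded to C and –OCH3 → ester.
pendant –COOCH3: carbonyl C bonded to C and –OCH3 → ester.
pendant –COOCH3: carbonyl C bonded to C and –OCH3 → ester.
pendant –CONH2: carbonyl C bonded to C and N → amide.
pendant –OC(=O)CH3: an acyloxy group → ester.
–OH on an sp³ carbon → alcohol (secondary).
pendant –CH2NH2: N on sp³ C, no adjacent C=O → amine.
C–S–C linkage → sulfide (thioether).
–OH on an sp³ carbon → alcohol.
No segment is a ketone: CH3OOC is ester, not ketone; CH(COOCH3) is ester, not ketone; CH(COOCH3) is ester, not ketone. → 0.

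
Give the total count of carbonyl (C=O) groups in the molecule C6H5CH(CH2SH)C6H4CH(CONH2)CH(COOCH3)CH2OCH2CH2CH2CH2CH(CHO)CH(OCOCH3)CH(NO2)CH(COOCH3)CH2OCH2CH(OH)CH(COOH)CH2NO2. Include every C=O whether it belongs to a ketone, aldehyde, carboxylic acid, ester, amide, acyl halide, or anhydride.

6

CH(CONH2): amide, 1 C=O (running total 1).
CH(COOCH3): ester, 1 C=O (running total 2).
CH(CHO): aldehyde, 1 C=O (running total 3).
CH(OCOCH3): ester, 1 C=O (running total 4).
CH(COOCH3): ester, 1 C=O (running total 5).
CH(COOH): carboxylic acid, 1 C=O (running total 6).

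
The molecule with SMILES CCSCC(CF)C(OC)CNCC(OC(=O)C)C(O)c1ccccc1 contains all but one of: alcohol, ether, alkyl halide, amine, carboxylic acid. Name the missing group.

ether: present (CH(OCH3) — pendant –OCH3: C–O–C with sp³ C, no adjacent C=O → ether).
alcohol: present (CH(OH) — –OH on an sp³ carbon → alcohol (secondary)).
amine: present (CH2NHCH2 — C–N–C with sp³ carbons and no adjacent C=O → amine (secondary)).
alkyl halide: present (CH(CH2F) — pendant –CH2X: halogen on sp³ carbon → alkyl halide).
carboxylic acid: absent. In CH(OCOCH3), the acyl oxygen is bonded to carbon (–O–C), not to H, so this is an ester.

carboxylic acid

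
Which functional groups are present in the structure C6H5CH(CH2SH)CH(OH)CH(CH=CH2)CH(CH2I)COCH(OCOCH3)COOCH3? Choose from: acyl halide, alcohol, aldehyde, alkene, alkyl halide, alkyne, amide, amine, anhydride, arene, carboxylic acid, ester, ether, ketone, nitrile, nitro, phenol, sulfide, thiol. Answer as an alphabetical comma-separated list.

C6H5– phenyl ring → arene.
pendant –CH2SH → thiol.
–OH on an sp³ carbon → alcohol (secondary).
pendant –CH=CH2: C=C double bond → alkene.
pendant –CH2X: halogen on sp³ carbon → alkyl halide.
–C(=O)– with carbon on both sides → ketone.
pendant –OC(=O)CH3: an acyloxy group → ester.
–C(=O)OCH3: carbonyl C bonded to C and to –OCH3 → ester (not ketone + ether).

alcohol, alkene, alkyl halide, arene, ester, ketone, thiol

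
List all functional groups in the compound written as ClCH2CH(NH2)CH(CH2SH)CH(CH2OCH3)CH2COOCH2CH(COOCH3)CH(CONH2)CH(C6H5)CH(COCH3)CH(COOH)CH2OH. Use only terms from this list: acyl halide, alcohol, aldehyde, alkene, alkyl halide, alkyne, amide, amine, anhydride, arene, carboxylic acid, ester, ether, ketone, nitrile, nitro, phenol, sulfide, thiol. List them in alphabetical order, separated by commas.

alcohol, alkyl halide, amide, amine, arene, carboxylic acid, ester, ether, ketone, thiol

halogen on an sp³ carbon → alkyl halide.
–NH2 on an sp³ carbon with no adjacent C=O → amine.
pendant –CH2SH → thiol.
pendant –CH2OCH3: C–O–C linkage → ether.
–C(=O)–O–C with C on the carbonyl side → ester.
pendant –COOCH3: carbonyl C bonded to C and –OCH3 → ester.
pendant –CONH2: carbonyl C bonded to C and N → amide.
pendant –C6H5: benzene ring → arene.
pendant –COCH3: carbonyl C bonded to two carbons → ketone.
pendant –COOH: carbonyl C bonded to C and –OH → carboxylic acid.
–OH on an sp³ carbon → alcohol.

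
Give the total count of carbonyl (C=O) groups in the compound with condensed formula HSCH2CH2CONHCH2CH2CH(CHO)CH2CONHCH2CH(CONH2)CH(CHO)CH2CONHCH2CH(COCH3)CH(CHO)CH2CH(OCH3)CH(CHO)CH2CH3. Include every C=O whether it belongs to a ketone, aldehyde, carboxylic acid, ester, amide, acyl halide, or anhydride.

CH2CONHCH2: amide, 1 C=O (running total 1).
CH(CHO): aldehyde, 1 C=O (running total 2).
CH2CONHCH2: amide, 1 C=O (running total 3).
CH(CONH2): amide, 1 C=O (running total 4).
CH(CHO): aldehyde, 1 C=O (running total 5).
CH2CONHCH2: amide, 1 C=O (running total 6).
CH(COCH3): ketone, 1 C=O (running total 7).
CH(CHO): aldehyde, 1 C=O (running total 8).
CH(CHO): aldehyde, 1 C=O (running total 9).

9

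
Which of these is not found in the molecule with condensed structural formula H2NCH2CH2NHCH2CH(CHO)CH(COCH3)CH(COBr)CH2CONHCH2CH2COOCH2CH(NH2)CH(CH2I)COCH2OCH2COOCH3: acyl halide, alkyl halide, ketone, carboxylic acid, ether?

ketone: present (CH(COCH3) — pendant –COCH3: carbonyl C bonded to two carbons → ketone).
alkyl halide: present (CH(CH2I) — pendant –CH2X: halogen on sp³ carbon → alkyl halide).
ether: present (CH2OCH2 — C–O–C with sp³ carbons on both sides and no adjacent C=O → ether).
acyl halide: present (CH(COBr) — pendant –C(=O)X: carbonyl C bonded to C and halogen → acyl halide).
carboxylic acid: absent. In each of CH2COOCH2 and COOCH3, the acyl oxygen is bonded to carbon (–O–C), not to H, so this is an ester. In CH2CONHCH2, the carbonyl is bonded to nitrogen, not to –OH; that is an amide.

carboxylic acid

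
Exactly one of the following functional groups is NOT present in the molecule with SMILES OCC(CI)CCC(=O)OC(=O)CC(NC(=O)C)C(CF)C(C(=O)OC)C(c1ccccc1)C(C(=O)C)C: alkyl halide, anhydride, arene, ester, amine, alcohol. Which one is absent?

amine

alcohol: present (HOCH2 — HO– on an sp³ carbon → alcohol).
ester: present (CH(COOCH3) — pendant –COOCH3: carbonyl C bonded to C and –OCH3 → ester).
alkyl halide: present (CH(CH2I) — pendant –CH2X: halogen on sp³ carbon → alkyl halide).
arene: present (CH(C6H5) — pendant –C6H5: benzene ring → arene).
anhydride: present (CH2CO-O-COCH2 — two acyl groups sharing one oxygen, –C(=O)–O–C(=O)– → anhydride).
amine: absent. In CH(NHCOCH3), the nitrogen is bonded directly to a carbonyl carbon, making it part of an amide, not a free amine.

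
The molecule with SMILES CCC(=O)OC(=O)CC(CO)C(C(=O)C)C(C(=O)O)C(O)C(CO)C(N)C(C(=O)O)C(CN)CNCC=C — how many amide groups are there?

two acyl groups sharing one oxygen, –C(=O)–O–C(=O)– → anhydride.
pendant –CH2OH on an sp³ backbone C → alcohol.
pendant –COCH3: carbonyl C bonded to two carbons → ketone.
pendant –COOH: carbonyl C bonded to C and –OH → carboxylic acid.
–OH on an sp³ carbon → alcohol (secondary).
pendant –CH2OH on an sp³ backbone C → alcohol.
–NH2 on an sp³ carbon with no adjacent C=O → amine.
pendant –COOH: carbonyl C bonded to C and –OH → carboxylic acid.
pendant –CH2NH2: N on sp³ C, no adjacent C=O → amine.
C–N–C with sp³ carbons and no adjacent C=O → amine (secondary).
C=C double bond → alkene.
No segment is a amide: CH(NH2) is amine, not amide; CH(CH2NH2) is amine, not amide; CH2NHCH2 is amine, not amide. → 0.

0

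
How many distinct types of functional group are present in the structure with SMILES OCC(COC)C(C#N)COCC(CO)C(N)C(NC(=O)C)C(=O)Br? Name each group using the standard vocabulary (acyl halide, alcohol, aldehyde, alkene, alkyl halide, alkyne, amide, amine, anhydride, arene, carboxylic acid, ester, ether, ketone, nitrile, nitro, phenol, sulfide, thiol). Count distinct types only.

6

Reading the structure from left to right:
  HOCH2: HO– on an sp³ carbon → alcohol.
  CH(CH2OCH3): pendant –CH2OCH3: C–O–C linkage → ether.
  CH(CN): pendant –C≡N: nitrile.
  CH2OCH2: C–O–C with sp³ carbons on both sides and no adjacent C=O → ether.
  CH(CH2OH): pendant –CH2OH on an sp³ backbone C → alcohol.
  CH(NH2): –NH2 on an sp³ carbon with no adjacent C=O → amine.
  CH(NHCOCH3): pendant –NHC(=O)CH3: N bonded to a carbonyl → amide (not amine).
  COBr: –C(=O)Br: carbonyl C bonded to C and to a halogen → acyl halide (not alkyl halide).
Distinct types present: acyl halide, alcohol, amide, amine, ether, nitrile.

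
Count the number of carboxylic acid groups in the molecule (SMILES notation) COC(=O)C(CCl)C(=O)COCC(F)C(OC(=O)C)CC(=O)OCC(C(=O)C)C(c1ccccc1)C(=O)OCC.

Taking each segment in turn:
  CH3OOC: CH3O–C(=O)–: carbonyl C bonded to C and to –OCH3 → ester (not ketone + ether).
  CH(CH2Cl): pendant –CH2X: halogen on sp³ carbon → alkyl halide.
  CO: –C(=O)– with carbon on both sides → ketone.
  CH2OCH2: C–O–C with sp³ carbons on both sides and no adjacent C=O → ether.
  CH(F): halogen on an sp³ carbon → alkyl halide.
  CH(OCOCH3): pendant –OC(=O)CH3: an acyloxy group → ester.
  CH2COOCH2: –C(=O)–O–C with C on the carbonyl side → ester.
  CH(COCH3): pendant –COCH3: carbonyl C bonded to two carbons → ketone.
  CH(C6H5): pendant –C6H5: benzene ring → arene.
  COOCH2CH3: –C(=O)OCH2CH3: carbonyl C bonded to C and to –OEt → ester.
No segment is a carboxylic acid: CH3OOC is ester, not carboxylic acid; CH(OCOCH3) is ester, not carboxylic acid; CH2COOCH2 is ester, not carboxylic acid. → 0.

0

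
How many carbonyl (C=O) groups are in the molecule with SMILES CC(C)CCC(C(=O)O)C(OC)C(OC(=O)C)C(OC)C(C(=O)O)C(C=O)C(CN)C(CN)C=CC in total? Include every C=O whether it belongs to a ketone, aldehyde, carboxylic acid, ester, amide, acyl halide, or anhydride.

4

CH(COOH): carboxylic acid, 1 C=O (running total 1).
CH(OCOCH3): ester, 1 C=O (running total 2).
CH(COOH): carboxylic acid, 1 C=O (running total 3).
CH(CHO): aldehyde, 1 C=O (running total 4).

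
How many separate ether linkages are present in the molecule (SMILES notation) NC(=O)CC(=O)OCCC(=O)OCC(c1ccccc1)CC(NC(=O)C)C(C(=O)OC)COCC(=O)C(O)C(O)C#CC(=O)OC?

Working along the chain:
  H2NCO: –C(=O)NH2: carbonyl C bonded to C and to N → amide (the N is not a separate amine).
  CH2COOCH2: –C(=O)–O–C with C on the carbonyl side → ester.
  CH2COOCH2: –C(=O)–O–C with C on the carbonyl side → ester.
  CH(C6H5): pendant –C6H5: benzene ring → arene.
  CH(NHCOCH3): pendant –NHC(=O)CH3: N bonded to a carbonyl → amide (not amine).
  CH(COOCH3): pendant –COOCH3: carbonyl C bonded to C and –OCH3 → ester.
  CH2OCH2: C–O–C with sp³ carbons on both sides and no adjacent C=O → ether.
  CO: –C(=O)– with carbon on both sides → ketone.
  CH(OH): –OH on an sp³ carbon → alcohol (secondary).
  CH(OH): –OH on an sp³ carbon → alcohol (secondary).
  C≡C: C≡C triple bond → alkyne.
  COOCH3: –C(=O)OCH3: carbonyl C bonded to C and to –OCH3 → ester (not ketone + ether).
Ether appears at: CH2OCH2 → 1.

1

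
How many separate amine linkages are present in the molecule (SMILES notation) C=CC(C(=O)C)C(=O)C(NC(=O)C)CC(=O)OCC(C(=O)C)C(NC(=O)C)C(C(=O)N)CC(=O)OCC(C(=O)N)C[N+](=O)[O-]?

0

C=C double bond → alkene.
pendant –COCH3: carbonyl C bonded to two carbons → ketone.
–C(=O)– with carbon on both sides → ketone.
pendant –NHC(=O)CH3: N bonded to a carbonyl → amide (not amine).
–C(=O)–O–C with C on the carbonyl side → ester.
pendant –COCH3: carbonyl C bonded to two carbons → ketone.
pendant –NHC(=O)CH3: N bonded to a carbonyl → amide (not amine).
pendant –CONH2: carbonyl C bonded to C and N → amide.
–C(=O)–O–C with C on the carbonyl side → ester.
pendant –CONH2: carbonyl C bonded to C and N → amide.
–NO2 on carbon → nitro group.
No segment is a amine: CH(NHCOCH3) is amide, not amine; CH(NHCOCH3) is amide, not amine; CH(CONH2) is amide, not amine. → 0.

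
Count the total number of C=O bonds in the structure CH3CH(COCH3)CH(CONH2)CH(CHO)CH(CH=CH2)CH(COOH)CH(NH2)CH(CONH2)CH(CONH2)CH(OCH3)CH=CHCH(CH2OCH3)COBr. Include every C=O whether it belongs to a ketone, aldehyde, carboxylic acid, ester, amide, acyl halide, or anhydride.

CH(COCH3): ketone, 1 C=O (running total 1).
CH(CONH2): amide, 1 C=O (running total 2).
CH(CHO): aldehyde, 1 C=O (running total 3).
CH(COOH): carboxylic acid, 1 C=O (running total 4).
CH(CONH2): amide, 1 C=O (running total 5).
CH(CONH2): amide, 1 C=O (running total 6).
COBr: acyl halide, 1 C=O (running total 7).

7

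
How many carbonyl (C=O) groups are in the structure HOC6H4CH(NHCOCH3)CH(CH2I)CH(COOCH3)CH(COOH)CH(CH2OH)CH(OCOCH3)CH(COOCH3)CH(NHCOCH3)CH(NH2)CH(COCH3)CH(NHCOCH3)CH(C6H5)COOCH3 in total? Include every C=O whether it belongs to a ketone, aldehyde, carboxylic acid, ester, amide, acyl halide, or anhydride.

CH(NHCOCH3): amide, 1 C=O (running total 1).
CH(COOCH3): ester, 1 C=O (running total 2).
CH(COOH): carboxylic acid, 1 C=O (running total 3).
CH(OCOCH3): ester, 1 C=O (running total 4).
CH(COOCH3): ester, 1 C=O (running total 5).
CH(NHCOCH3): amide, 1 C=O (running total 6).
CH(COCH3): ketone, 1 C=O (running total 7).
CH(NHCOCH3): amide, 1 C=O (running total 8).
COOCH3: ester, 1 C=O (running total 9).

9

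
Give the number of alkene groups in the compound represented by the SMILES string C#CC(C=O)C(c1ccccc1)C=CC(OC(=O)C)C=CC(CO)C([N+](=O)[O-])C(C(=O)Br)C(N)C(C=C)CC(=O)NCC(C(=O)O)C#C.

3

C≡C triple bond → alkyne.
pendant –CHO: carbonyl C bonded to C and H → aldehyde.
pendant –C6H5: benzene ring → arene.
C=C double bond → alkene.
pendant –OC(=O)CH3: an acyloxy group → ester.
C=C double bond → alkene.
pendant –CH2OH on an sp³ backbone C → alcohol.
–NO2 on an sp³ carbon → nitro (the N=O is not a carbonyl).
pendant –C(=O)X: carbonyl C bonded to C and halogen → acyl halide.
–NH2 on an sp³ carbon with no adjacent C=O → amine.
pendant –CH=CH2: C=C double bond → alkene.
–C(=O)–N– linkage → amide (the N is not an amine).
pendant –COOH: carbonyl C bonded to C and –OH → carboxylic acid.
C≡C triple bond → alkyne.
Alkene appears at: CH=CH, CH=CH, CH(CH=CH2) → 3.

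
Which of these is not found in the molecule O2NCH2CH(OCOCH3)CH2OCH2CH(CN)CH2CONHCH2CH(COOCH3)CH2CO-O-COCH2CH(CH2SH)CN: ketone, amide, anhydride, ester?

ester: present (CH(OCOCH3) — pendant –OC(=O)CH3: an acyloxy group → ester).
anhydride: present (CH2CO-O-COCH2 — two acyl groups sharing one oxygen, –C(=O)–O–C(=O)– → anhydride).
amide: present (CH2CONHCH2 — –C(=O)–N– linkage → amide (the N is not an amine)).
ketone: absent. In each of CH(OCOCH3) and CH(COOCH3), the C=O is bonded to an –O–C group, which defines an ester, not a ketone. In CH2CONHCH2, the C=O is bonded to nitrogen, which defines an amide, not a ketone. In CH2CO-O-COCH2, the two C=O groups share a bridging oxygen, which is an anhydride linkage, not a ketone.

ketone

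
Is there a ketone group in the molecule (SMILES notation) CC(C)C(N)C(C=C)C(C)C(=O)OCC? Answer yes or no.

Working along the chain:
  CH(NH2): –NH2 on an sp³ carbon with no adjacent C=O → amine.
  CH(CH=CH2): pendant –CH=CH2: C=C double bond → alkene.
  COOCH2CH3: –C(=O)OCH2CH3: carbonyl C bonded to C and to –OEt → ester.
In COOCH2CH3, the C=O is bonded to an –O–C group, which defines an ester, not a ketone.
The groups actually present are: alkene, amine, ester.

no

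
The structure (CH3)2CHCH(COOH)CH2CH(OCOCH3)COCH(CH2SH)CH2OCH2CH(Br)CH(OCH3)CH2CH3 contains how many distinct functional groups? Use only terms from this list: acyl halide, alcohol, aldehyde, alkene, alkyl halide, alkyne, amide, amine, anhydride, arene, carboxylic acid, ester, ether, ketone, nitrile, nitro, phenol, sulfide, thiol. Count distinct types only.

6

pendant –COOH: carbonyl C bonded to C and –OH → carboxylic acid.
pendant –OC(=O)CH3: an acyloxy group → ester.
–C(=O)– with carbon on both sides → ketone.
pendant –CH2SH → thiol.
C–O–C with sp³ carbons on both sides and no adjacent C=O → ether.
halogen on an sp³ carbon → alkyl halide.
pendant –OCH3: C–O–C with sp³ C, no adjacent C=O → ether.
Distinct types present: alkyl halide, carboxylic acid, ester, ether, ketone, thiol.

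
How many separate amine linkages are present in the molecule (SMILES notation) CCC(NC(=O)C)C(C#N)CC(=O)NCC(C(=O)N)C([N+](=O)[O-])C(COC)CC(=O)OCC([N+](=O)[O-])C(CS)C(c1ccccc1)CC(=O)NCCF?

0

pendant –NHC(=O)CH3: N bonded to a carbonyl → amide (not amine).
pendant –C≡N: nitrile.
–C(=O)–N– linkage → amide (the N is not an amine).
pendant –CONH2: carbonyl C bonded to C and N → amide.
–NO2 on an sp³ carbon → nitro (the N=O is not a carbonyl).
pendant –CH2OCH3: C–O–C linkage → ether.
–C(=O)–O–C with C on the carbonyl side → ester.
–NO2 on an sp³ carbon → nitro (the N=O is not a carbonyl).
pendant –CH2SH → thiol.
pendant –C6H5: benzene ring → arene.
–C(=O)–N– linkage → amide (the N is not an amine).
halogen on an sp³ carbon → alkyl halide.
No segment is a amine: CH(NHCOCH3) is amide, not amine; CH(CN) is nitrile, not amine; CH2CONHCH2 is amide, not amine. → 0.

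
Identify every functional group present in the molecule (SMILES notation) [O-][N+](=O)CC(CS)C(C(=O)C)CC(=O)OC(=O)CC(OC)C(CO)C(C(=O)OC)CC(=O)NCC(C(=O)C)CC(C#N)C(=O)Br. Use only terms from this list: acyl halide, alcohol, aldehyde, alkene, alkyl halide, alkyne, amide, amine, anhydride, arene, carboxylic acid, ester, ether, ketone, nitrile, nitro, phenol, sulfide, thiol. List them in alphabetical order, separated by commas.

Working along the chain:
  O2NCH2: –NO2 on carbon → nitro group.
  CH(CH2SH): pendant –CH2SH → thiol.
  CH(COCH3): pendant –COCH3: carbonyl C bonded to two carbons → ketone.
  CH2CO-O-COCH2: two acyl groups sharing one oxygen, –C(=O)–O–C(=O)– → anhydride.
  CH(OCH3): pendant –OCH3: C–O–C with sp³ C, no adjacent C=O → ether.
  CH(CH2OH): pendant –CH2OH on an sp³ backbone C → alcohol.
  CH(COOCH3): pendant –COOCH3: carbonyl C bonded to C and –OCH3 → ester.
  CH2CONHCH2: –C(=O)–N– linkage → amide (the N is not an amine).
  CH(COCH3): pendant –COCH3: carbonyl C bonded to two carbons → ketone.
  CH(CN): pendant –C≡N: nitrile.
  COBr: –C(=O)Br: carbonyl C bonded to C and to a halogen → acyl halide (not alkyl halide).

acyl halide, alcohol, amide, anhydride, ester, ether, ketone, nitrile, nitro, thiol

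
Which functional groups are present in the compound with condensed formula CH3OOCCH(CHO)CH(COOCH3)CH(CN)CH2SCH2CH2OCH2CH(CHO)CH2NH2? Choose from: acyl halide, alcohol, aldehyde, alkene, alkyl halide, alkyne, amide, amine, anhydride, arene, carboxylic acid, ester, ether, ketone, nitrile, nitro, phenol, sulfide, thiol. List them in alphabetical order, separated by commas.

CH3O–C(=O)–: carbonyl C bonded to C and to –OCH3 → ester (not ketone + ether).
pendant –CHO: carbonyl C bonded to C and H → aldehyde.
pendant –COOCH3: carbonyl C bonded to C and –OCH3 → ester.
pendant –C≡N: nitrile.
C–S–C linkage → sulfide (thioether).
C–O–C with sp³ carbons on both sides and no adjacent C=O → ether.
pendant –CHO: carbonyl C bonded to C and H → aldehyde.
–NH2 on an sp³ carbon with no adjacent C=O → amine.

aldehyde, amine, ester, ether, nitrile, sulfide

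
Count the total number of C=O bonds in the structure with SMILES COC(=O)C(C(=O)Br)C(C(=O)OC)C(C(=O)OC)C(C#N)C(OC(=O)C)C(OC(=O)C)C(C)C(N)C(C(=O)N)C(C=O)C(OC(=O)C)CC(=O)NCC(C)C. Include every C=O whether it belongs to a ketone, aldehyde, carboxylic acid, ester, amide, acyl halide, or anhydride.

10

CH3OOC: ester, 1 C=O (running total 1).
CH(COBr): acyl halide, 1 C=O (running total 2).
CH(COOCH3): ester, 1 C=O (running total 3).
CH(COOCH3): ester, 1 C=O (running total 4).
CH(OCOCH3): ester, 1 C=O (running total 5).
CH(OCOCH3): ester, 1 C=O (running total 6).
CH(CONH2): amide, 1 C=O (running total 7).
CH(CHO): aldehyde, 1 C=O (running total 8).
CH(OCOCH3): ester, 1 C=O (running total 9).
CH2CONHCH2: amide, 1 C=O (running total 10).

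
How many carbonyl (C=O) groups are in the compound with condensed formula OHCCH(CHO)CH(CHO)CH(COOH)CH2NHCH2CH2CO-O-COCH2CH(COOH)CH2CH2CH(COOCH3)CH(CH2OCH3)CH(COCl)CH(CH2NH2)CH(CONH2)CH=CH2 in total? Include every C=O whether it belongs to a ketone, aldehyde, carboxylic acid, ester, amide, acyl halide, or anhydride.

OHC: aldehyde, 1 C=O (running total 1).
CH(CHO): aldehyde, 1 C=O (running total 2).
CH(CHO): aldehyde, 1 C=O (running total 3).
CH(COOH): carboxylic acid, 1 C=O (running total 4).
CH2CO-O-COCH2: anhydride, 2 C=O (running total 6).
CH(COOH): carboxylic acid, 1 C=O (running total 7).
CH(COOCH3): ester, 1 C=O (running total 8).
CH(COCl): acyl halide, 1 C=O (running total 9).
CH(CONH2): amide, 1 C=O (running total 10).

10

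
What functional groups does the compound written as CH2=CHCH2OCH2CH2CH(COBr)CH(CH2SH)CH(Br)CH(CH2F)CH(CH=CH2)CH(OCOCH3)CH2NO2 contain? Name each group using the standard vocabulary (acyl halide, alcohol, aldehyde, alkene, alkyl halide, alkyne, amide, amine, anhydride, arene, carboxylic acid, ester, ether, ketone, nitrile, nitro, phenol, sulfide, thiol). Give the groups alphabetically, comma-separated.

Working along the chain:
  CH2=CH: C=C double bond → alkene.
  CH2OCH2: C–O–C with sp³ carbons on both sides and no adjacent C=O → ether.
  CH(COBr): pendant –C(=O)X: carbonyl C bonded to C and halogen → acyl halide.
  CH(CH2SH): pendant –CH2SH → thiol.
  CH(Br): halogen on an sp³ carbon → alkyl halide.
  CH(CH2F): pendant –CH2X: halogen on sp³ carbon → alkyl halide.
  CH(CH=CH2): pendant –CH=CH2: C=C double bond → alkene.
  CH(OCOCH3): pendant –OC(=O)CH3: an acyloxy group → ester.
  CH2NO2: –NO2 on carbon → nitro group.

acyl halide, alkene, alkyl halide, ester, ether, nitro, thiol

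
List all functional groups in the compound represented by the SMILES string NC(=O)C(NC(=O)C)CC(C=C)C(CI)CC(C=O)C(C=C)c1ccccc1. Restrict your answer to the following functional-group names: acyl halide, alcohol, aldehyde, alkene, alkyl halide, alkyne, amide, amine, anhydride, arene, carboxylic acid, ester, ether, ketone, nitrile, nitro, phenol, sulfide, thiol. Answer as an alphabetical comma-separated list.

aldehyde, alkene, alkyl halide, amide, arene

Working along the chain:
  H2NCO: –C(=O)NH2: carbonyl C bonded to C and to N → amide (the N is not a separate amine).
  CH(NHCOCH3): pendant –NHC(=O)CH3: N bonded to a carbonyl → amide (not amine).
  CH(CH=CH2): pendant –CH=CH2: C=C double bond → alkene.
  CH(CH2I): pendant –CH2X: halogen on sp³ carbon → alkyl halide.
  CH(CHO): pendant –CHO: carbonyl C bonded to C and H → aldehyde.
  CH(CH=CH2): pendant –CH=CH2: C=C double bond → alkene.
  C6H5: –C6H5 phenyl ring → arene.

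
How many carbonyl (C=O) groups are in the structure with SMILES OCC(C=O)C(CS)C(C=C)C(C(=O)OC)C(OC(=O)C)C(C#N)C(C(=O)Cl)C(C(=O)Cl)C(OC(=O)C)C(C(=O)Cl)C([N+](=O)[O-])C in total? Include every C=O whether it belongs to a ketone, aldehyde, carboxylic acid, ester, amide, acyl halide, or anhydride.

7

CH(CHO): aldehyde, 1 C=O (running total 1).
CH(COOCH3): ester, 1 C=O (running total 2).
CH(OCOCH3): ester, 1 C=O (running total 3).
CH(COCl): acyl halide, 1 C=O (running total 4).
CH(COCl): acyl halide, 1 C=O (running total 5).
CH(OCOCH3): ester, 1 C=O (running total 6).
CH(COCl): acyl halide, 1 C=O (running total 7).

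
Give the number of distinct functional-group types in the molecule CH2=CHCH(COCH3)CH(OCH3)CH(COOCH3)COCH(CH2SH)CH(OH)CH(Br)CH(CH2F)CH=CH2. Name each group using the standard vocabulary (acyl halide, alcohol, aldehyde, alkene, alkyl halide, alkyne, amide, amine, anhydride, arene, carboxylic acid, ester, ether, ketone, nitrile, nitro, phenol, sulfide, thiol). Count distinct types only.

C=C double bond → alkene.
pendant –COCH3: carbonyl C bonded to two carbons → ketone.
pendant –OCH3: C–O–C with sp³ C, no adjacent C=O → ether.
pendant –COOCH3: carbonyl C bonded to C and –OCH3 → ester.
–C(=O)– with carbon on both sides → ketone.
pendant –CH2SH → thiol.
–OH on an sp³ carbon → alcohol (secondary).
halogen on an sp³ carbon → alkyl halide.
pendant –CH2X: halogen on sp³ carbon → alkyl halide.
C=C double bond → alkene.
Distinct types present: alcohol, alkene, alkyl halide, ester, ether, ketone, thiol.

7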